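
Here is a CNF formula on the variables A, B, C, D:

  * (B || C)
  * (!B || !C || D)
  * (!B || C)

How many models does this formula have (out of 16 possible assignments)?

6

Satisfying assignments:
  A=0 B=0 C=1 D=0
  A=0 B=0 C=1 D=1
  A=0 B=1 C=1 D=1
  A=1 B=0 C=1 D=0
  A=1 B=0 C=1 D=1
  A=1 B=1 C=1 D=1
That's 6 in total.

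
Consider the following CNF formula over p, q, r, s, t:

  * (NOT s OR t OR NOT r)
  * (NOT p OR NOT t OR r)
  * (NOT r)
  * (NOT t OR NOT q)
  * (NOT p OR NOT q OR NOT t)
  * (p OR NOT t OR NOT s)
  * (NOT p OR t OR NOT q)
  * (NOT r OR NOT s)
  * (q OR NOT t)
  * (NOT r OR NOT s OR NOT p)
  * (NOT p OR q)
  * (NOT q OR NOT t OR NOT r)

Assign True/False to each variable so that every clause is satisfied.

Unit propagation: (NOT r) forces r = False.
Pure literal: s appears only negated; assign s = False.
Try p = False.
The remaining clauses are satisfied by q = True, t = False.

p = False  q = True  r = False  s = False  t = False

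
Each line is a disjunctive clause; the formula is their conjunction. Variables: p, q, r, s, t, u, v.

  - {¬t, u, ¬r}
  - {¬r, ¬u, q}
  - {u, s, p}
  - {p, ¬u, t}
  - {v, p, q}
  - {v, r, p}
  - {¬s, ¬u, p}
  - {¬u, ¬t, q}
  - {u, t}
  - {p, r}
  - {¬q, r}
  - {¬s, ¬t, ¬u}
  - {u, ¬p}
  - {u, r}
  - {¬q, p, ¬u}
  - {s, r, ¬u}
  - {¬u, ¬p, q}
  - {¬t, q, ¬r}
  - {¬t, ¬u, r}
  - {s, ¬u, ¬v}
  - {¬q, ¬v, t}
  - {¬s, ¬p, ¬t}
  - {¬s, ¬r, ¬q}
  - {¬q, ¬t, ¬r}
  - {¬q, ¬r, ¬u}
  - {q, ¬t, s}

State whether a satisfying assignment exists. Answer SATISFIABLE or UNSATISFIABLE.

UNSATISFIABLE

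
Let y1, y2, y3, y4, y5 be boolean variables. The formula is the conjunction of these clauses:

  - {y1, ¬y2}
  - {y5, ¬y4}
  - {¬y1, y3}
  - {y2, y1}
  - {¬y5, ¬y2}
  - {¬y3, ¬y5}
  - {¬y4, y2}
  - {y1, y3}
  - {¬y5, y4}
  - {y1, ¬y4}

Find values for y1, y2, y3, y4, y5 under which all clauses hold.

y1 = T  y2 = T  y3 = T  y4 = F  y5 = F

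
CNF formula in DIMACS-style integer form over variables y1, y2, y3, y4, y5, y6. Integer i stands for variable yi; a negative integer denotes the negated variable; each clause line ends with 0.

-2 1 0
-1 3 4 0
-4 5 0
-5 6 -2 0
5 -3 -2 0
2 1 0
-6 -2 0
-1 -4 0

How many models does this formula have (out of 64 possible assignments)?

The models are:
  y1=1 y2=0 y3=1 y4=0 y5=0 y6=0
  y1=1 y2=0 y3=1 y4=0 y5=0 y6=1
  y1=1 y2=0 y3=1 y4=0 y5=1 y6=0
  y1=1 y2=0 y3=1 y4=0 y5=1 y6=1
Count: 4.

4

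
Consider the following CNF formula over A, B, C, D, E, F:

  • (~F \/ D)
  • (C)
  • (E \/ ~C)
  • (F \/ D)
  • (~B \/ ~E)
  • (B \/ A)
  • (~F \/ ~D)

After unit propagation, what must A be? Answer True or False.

Unit clause (C) sets C = True.
From (~C \/ E) and C = True: E = True.
In (~B \/ ~E), ~E is now false; ~B must hold, so B = False.
(B \/ A): since B = False, the clause reduces to (A). A = True.

True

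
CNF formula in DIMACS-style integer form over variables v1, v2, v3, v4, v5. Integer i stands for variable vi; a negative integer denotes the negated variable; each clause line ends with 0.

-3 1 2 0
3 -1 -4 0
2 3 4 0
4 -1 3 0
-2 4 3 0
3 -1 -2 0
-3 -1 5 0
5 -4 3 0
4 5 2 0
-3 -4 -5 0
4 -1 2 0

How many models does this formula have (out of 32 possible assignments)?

6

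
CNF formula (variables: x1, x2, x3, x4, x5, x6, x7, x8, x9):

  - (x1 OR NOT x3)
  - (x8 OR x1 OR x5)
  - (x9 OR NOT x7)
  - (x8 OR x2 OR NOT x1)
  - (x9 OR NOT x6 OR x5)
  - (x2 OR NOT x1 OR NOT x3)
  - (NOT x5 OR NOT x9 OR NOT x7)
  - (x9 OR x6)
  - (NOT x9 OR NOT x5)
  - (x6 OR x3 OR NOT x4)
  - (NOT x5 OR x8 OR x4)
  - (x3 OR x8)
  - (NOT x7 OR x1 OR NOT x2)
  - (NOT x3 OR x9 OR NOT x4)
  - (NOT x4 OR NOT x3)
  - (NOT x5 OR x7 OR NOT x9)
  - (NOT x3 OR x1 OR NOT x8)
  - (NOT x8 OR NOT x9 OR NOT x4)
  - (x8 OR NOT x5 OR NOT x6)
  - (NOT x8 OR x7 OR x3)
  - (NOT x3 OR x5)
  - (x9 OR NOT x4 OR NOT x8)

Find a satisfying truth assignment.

x1=True, x2=False, x3=False, x4=False, x5=False, x6=False, x7=True, x8=True, x9=True

Set x1 = True and propagate.
Set x2 = False and propagate.
  then x8 is forced to True.
  then x3 is forced to False.
  then x7 is forced to True.
  then x9 is forced to True.
  then x5 is forced to False.
  then x4 is forced to False.
x6 is now unconstrained; take x6 = False.
Every clause has at least one true literal under this assignment.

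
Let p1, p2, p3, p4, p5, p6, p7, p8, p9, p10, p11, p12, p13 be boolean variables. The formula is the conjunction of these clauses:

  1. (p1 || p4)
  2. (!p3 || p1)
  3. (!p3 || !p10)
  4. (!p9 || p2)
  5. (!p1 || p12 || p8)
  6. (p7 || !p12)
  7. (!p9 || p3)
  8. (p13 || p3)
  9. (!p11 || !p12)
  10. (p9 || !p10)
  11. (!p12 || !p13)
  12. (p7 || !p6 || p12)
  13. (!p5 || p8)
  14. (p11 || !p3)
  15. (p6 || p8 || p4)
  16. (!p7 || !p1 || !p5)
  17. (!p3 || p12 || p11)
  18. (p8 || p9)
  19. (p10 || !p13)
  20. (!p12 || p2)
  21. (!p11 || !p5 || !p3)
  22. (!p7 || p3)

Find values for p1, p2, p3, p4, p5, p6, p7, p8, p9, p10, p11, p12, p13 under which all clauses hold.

p4 occurs only positively in the remaining clauses — set p4 = True.
p5 occurs only negated in the remaining clauses — set p5 = False.
Try p1 = True.
Branch on p2: take p2 = False.
  then p9 is forced to False.
  then p10 is forced to False.
  then p8 is forced to True.
  then p13 is forced to False.
  then p3 is forced to True.
  then p11 is forced to True.
  then p12 is forced to False.
For the remaining variables, p6 = True, p7 = True works.
Every clause has at least one true literal under this assignment.

p1 = T  p2 = F  p3 = T  p4 = T  p5 = F  p6 = T  p7 = T  p8 = T  p9 = F  p10 = F  p11 = T  p12 = F  p13 = F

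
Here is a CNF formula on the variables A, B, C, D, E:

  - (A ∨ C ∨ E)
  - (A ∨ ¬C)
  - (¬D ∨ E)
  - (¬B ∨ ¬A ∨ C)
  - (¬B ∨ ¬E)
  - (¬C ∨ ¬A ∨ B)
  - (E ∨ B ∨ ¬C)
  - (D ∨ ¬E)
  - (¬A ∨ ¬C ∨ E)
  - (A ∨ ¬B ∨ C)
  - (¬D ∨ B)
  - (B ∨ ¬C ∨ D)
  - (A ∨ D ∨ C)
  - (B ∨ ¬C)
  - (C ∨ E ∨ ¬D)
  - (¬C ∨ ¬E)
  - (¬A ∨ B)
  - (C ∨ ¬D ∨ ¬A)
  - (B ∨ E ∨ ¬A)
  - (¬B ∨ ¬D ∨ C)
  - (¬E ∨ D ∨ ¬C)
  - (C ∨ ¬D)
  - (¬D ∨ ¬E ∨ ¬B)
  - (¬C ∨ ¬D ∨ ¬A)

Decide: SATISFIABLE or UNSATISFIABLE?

UNSATISFIABLE

C = True:
  propagation gives A=True, B=True, E=False; an empty clause results — contradiction.
C = False:
  propagation gives D=False, E=False, A=True, B=False; an empty clause results — contradiction.
Every branch closes, so no satisfying assignment exists.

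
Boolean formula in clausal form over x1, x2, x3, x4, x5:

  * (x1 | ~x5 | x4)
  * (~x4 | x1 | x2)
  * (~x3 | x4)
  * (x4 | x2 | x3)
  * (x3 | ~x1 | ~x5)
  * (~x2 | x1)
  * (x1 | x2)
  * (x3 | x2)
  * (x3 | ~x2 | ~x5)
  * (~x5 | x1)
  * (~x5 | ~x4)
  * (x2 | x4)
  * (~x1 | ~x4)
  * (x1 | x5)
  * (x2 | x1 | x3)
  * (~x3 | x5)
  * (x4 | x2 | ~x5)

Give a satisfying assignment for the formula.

x1=True, x2=True, x3=False, x4=False, x5=False

Check each clause:
  1. (~x5 | x4 | x1) — x1 is true.
  2. (x1 | x2 | ~x4) — x1 is true.
  3. (~x3 | x4) — ~x3 is true.
  4. (x4 | x3 | x2) — x2 is true.
  5. (x3 | ~x5 | ~x1) — ~x5 is true.
  6. (~x2 | x1) — x1 is true.
  7. (x1 | x2) — x1 is true.
  8. (x3 | x2) — x2 is true.
  9. (x3 | ~x2 | ~x5) — ~x5 is true.
  10. (x1 | ~x5) — x1 is true.
  11. (~x5 | ~x4) — ~x5 is true.
  12. (x4 | x2) — x2 is true.
  13. (~x4 | ~x1) — ~x4 is true.
  14. (x1 | x5) — x1 is true.
  15. (x3 | x1 | x2) — x1 is true.
  16. (~x3 | x5) — ~x3 is true.
  17. (x4 | x2 | ~x5) — x2 is true.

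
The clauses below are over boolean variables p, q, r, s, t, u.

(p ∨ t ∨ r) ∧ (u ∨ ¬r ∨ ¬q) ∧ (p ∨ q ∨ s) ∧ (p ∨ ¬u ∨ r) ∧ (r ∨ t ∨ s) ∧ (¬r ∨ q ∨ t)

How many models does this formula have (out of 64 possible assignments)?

Case analysis on r and p:
  r=T, p=T: s free; 4 ways for (q,t,u) × 2^1 = 8.
  r=T, p=F: 6 of the 16 assignments to (q,s,t,u) work.
  r=F, p=T: q, u free; 3 ways for (s,t) × 2^2 = 12.
  r=F, p=F: remaining (q,s,t,u) ∈ {(F,T,T,F); (T,F,T,F); (T,T,T,F)} — 3.
Total: 8 + 6 + 12 + 3 = 29.

29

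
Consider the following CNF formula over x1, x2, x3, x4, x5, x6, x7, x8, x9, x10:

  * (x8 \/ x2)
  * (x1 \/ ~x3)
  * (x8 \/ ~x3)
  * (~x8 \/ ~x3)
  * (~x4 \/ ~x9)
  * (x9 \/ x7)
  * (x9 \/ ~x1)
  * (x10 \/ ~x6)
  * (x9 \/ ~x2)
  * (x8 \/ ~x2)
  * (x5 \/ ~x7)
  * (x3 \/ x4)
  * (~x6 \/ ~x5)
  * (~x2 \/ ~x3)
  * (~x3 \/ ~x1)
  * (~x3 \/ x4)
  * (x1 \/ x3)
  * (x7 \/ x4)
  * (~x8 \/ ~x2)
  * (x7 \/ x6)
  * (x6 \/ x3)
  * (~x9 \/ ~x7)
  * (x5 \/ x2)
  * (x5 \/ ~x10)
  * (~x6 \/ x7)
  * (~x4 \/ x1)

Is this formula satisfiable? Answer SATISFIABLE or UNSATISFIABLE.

UNSATISFIABLE

x3 = True:
  propagation gives x1=True; an empty clause results — contradiction.
x3 = False:
  propagation gives x4=True, x9=False, x7=True, x1=False; an empty clause results — contradiction.
Every branch closes, so no satisfying assignment exists.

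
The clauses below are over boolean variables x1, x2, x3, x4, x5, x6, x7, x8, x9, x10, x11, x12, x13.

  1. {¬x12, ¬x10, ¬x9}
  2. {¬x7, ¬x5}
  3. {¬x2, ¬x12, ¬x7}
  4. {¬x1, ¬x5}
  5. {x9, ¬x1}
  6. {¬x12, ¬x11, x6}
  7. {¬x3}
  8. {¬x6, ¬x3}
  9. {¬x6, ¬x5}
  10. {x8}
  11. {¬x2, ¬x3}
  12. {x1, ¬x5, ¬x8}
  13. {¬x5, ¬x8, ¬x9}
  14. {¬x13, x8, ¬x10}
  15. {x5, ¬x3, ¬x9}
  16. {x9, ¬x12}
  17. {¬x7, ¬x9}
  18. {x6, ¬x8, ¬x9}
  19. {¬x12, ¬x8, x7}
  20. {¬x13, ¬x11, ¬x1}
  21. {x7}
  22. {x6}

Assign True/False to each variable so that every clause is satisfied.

x1=F, x2=T, x3=F, x4=F, x5=F, x6=T, x7=T, x8=T, x9=F, x10=F, x11=T, x12=F, x13=T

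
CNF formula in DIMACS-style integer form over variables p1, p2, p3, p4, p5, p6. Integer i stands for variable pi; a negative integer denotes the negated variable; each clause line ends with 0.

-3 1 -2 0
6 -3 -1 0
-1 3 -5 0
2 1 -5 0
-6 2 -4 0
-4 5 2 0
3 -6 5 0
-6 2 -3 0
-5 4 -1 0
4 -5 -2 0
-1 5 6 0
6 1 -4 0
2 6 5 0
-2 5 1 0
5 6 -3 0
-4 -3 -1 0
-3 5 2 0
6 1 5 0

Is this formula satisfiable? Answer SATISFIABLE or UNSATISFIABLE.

Set p1 = True and propagate.
Branch on p2: take p2 = True.
For the remaining variables, p3 = True, p4 = False, p5 = False, p6 = True works.
So p1 = T, p2 = T, p3 = T, p4 = F, p5 = F, p6 = T is a satisfying assignment.

SATISFIABLE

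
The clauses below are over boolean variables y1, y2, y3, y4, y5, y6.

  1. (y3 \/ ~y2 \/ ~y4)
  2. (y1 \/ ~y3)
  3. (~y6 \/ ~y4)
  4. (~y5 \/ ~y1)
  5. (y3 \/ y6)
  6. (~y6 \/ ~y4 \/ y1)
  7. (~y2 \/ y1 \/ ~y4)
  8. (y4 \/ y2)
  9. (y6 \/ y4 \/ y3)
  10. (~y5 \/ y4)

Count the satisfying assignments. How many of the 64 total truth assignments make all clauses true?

6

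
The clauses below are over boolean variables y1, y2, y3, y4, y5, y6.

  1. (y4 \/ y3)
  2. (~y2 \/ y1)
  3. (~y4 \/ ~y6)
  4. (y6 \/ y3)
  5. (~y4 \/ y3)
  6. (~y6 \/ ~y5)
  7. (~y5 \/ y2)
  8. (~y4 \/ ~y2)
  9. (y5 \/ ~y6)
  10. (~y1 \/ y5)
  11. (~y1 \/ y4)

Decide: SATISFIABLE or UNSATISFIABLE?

y3 occurs only positively in the remaining clauses — set y3 = True.
Set y1 = False and propagate.
  then y2 is forced to False.
  then y5 is forced to False.
  then y6 is forced to False.
y4 is now unconstrained; take y4 = False.
So y1=0, y2=0, y3=1, y4=0, y5=0, y6=0 is a satisfying assignment.

SATISFIABLE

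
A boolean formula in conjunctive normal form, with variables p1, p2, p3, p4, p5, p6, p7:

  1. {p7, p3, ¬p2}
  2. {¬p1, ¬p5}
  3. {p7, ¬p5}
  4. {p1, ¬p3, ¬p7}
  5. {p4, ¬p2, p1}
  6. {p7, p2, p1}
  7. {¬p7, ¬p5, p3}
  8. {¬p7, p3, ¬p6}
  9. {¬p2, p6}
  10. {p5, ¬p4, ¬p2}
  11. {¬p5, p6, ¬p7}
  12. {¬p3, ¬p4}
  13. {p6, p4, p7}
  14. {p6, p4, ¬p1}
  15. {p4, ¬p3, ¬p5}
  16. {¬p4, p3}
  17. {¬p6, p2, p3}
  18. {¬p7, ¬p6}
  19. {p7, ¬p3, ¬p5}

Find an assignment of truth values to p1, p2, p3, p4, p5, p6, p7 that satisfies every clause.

Set p1 = True and propagate.
  then p5 is forced to False.
Branch on p2: take p2 = False.
Set p3 = True and propagate.
  then p4 is forced to False.
  then p6 is forced to True.
  then p7 is forced to False.
Every clause has at least one true literal under this assignment.

p1=T  p2=F  p3=T  p4=F  p5=F  p6=T  p7=F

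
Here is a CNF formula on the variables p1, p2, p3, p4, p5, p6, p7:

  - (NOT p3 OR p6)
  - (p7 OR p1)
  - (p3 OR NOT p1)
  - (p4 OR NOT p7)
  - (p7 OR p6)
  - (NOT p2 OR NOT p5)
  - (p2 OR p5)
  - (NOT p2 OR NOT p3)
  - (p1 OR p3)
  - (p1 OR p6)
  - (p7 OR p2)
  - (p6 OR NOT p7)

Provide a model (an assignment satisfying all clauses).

p1 = 0, p2 = 0, p3 = 1, p4 = 1, p5 = 1, p6 = 1, p7 = 1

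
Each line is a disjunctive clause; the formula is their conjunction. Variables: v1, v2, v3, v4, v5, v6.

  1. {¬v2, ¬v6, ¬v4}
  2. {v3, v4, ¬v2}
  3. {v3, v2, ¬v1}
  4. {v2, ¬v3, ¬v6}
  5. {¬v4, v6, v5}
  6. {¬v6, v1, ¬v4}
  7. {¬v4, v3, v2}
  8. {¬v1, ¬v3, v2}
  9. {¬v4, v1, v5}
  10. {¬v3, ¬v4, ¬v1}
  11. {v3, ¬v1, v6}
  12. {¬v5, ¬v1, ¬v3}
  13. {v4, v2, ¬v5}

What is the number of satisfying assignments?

Split on v3, then v4.
  v3=T, v4=T: remaining (v1,v2,v5,v6) ∈ {(F,F,T,F); (F,T,T,F)} — 2.
  v3=T, v4=F: 7 of the 16 assignments to (v1,v2,v5,v6) work.
  v3=F, v4=T: remaining (v1,v2,v5,v6) ∈ {(F,T,T,F)} — 1.
  v3=F, v4=F: remaining (v1,v2,v5,v6) ∈ {(F,F,F,F); (F,F,F,T)} — 2.
Total: 2 + 7 + 1 + 2 = 12.

12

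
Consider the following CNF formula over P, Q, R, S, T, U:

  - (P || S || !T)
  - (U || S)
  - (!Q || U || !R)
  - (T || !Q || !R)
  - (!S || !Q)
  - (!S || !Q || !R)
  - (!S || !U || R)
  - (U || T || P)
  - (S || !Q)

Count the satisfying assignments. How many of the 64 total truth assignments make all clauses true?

Case analysis on S and Q:
  S=1, Q=1: a clause becomes empty — 0.
  S=1, Q=0: 10 of the 16 assignments to (P,R,T,U) work.
  S=0, Q=1: a clause becomes empty — 0.
  S=0, Q=0: R free; 3 ways for (P,T,U) × 2^1 = 6.
Total: 0 + 10 + 0 + 6 = 16.

16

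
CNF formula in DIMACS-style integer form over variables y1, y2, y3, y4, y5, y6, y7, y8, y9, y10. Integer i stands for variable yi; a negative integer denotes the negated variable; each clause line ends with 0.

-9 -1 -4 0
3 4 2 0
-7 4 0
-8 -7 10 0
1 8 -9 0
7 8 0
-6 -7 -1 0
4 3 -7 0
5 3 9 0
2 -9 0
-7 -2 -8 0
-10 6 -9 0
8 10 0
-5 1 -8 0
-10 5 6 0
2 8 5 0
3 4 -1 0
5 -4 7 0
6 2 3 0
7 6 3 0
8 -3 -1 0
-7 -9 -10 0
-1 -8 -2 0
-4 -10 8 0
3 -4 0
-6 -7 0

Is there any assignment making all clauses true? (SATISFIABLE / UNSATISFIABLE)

SATISFIABLE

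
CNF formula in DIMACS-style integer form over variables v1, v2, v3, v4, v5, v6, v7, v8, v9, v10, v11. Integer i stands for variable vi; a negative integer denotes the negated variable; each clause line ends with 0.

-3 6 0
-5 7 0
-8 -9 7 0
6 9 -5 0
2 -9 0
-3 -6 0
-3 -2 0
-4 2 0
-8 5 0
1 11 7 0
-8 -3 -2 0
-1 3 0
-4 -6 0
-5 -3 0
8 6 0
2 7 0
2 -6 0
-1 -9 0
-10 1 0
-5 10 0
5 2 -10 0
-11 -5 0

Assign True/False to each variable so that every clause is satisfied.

v1=F, v2=T, v3=F, v4=F, v5=F, v6=T, v7=F, v8=F, v9=F, v10=F, v11=T

Pure literal: v4 appears only negated; assign v4 = False.
Try v1 = False.
  then v10 is forced to False.
  then v5 is forced to False.
  then v8 is forced to False.
  then v6 is forced to True.
  then v3 is forced to False.
  then v2 is forced to True.
For the remaining variables, v7 = False, v9 = False, v11 = True works.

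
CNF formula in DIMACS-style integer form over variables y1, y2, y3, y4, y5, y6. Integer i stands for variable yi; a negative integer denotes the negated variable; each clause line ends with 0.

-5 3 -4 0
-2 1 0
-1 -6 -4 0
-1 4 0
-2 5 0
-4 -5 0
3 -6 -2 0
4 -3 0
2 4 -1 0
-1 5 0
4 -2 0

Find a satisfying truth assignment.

y1=F  y2=F  y3=F  y4=F  y5=F  y6=F

Pure literal: y6 appears only negated; assign y6 = False.
Branch on y1: take y1 = False.
  then y2 is forced to False.
Branch on y3: take y3 = False.
Branch on y4: take y4 = False.
y5 is now unconstrained; take y5 = False.
Every clause has at least one true literal under this assignment.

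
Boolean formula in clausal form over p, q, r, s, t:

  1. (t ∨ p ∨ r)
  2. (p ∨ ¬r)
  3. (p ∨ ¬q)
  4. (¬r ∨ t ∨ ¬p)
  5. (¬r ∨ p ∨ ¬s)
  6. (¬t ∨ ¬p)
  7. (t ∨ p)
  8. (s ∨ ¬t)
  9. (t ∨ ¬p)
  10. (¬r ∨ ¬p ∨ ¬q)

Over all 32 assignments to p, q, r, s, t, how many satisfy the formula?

1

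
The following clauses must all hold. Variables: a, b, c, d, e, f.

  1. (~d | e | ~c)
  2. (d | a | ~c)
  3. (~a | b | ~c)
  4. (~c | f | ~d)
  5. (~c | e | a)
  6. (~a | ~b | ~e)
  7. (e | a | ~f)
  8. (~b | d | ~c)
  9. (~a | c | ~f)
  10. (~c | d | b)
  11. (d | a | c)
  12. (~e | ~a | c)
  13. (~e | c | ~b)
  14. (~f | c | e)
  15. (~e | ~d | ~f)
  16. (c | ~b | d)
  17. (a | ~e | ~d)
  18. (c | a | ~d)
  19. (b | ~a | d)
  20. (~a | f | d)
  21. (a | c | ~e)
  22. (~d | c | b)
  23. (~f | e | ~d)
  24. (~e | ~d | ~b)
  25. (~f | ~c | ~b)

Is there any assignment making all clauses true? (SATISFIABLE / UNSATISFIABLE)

SATISFIABLE

Set a = True and propagate.
Try b = True.
  then e is forced to False.
For the remaining variables, c = False, d = True, f = False works.
So a=True, b=True, c=False, d=True, e=False, f=False is a satisfying assignment.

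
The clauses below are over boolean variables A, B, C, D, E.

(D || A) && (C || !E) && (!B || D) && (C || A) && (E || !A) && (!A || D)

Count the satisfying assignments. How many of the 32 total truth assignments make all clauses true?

6

Satisfying assignments:
  A=0 B=0 C=1 D=1 E=0
  A=0 B=0 C=1 D=1 E=1
  A=0 B=1 C=1 D=1 E=0
  A=0 B=1 C=1 D=1 E=1
  A=1 B=0 C=1 D=1 E=1
  A=1 B=1 C=1 D=1 E=1
That's 6 in total.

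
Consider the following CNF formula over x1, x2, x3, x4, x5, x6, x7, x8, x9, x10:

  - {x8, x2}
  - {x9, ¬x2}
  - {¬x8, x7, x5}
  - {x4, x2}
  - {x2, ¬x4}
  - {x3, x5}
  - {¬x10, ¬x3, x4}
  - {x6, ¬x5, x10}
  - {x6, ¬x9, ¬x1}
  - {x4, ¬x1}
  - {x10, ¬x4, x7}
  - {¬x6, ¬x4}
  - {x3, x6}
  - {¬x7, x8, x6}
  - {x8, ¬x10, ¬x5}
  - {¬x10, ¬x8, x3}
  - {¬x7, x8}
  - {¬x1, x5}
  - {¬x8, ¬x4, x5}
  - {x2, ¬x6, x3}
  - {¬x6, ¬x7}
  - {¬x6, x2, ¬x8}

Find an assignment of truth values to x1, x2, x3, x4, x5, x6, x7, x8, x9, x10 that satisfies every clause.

x1 = False, x2 = True, x3 = True, x4 = False, x5 = False, x6 = False, x7 = False, x8 = False, x9 = True, x10 = False

Check each clause:
  1. {x8, x2} — x2 is true.
  2. {¬x2, x9} — x9 is true.
  3. {x7, ¬x8, x5} — ¬x8 is true.
  4. {x2, x4} — x2 is true.
  5. {x2, ¬x4} — x2 is true.
  6. {x3, x5} — x3 is true.
  7. {x4, ¬x10, ¬x3} — ¬x10 is true.
  8. {¬x5, x6, x10} — ¬x5 is true.
  9. {¬x1, ¬x9, x6} — ¬x1 is true.
  10. {x4, ¬x1} — ¬x1 is true.
  11. {x7, ¬x4, x10} — ¬x4 is true.
  12. {¬x6, ¬x4} — ¬x6 is true.
  13. {x6, x3} — x3 is true.
  14. {¬x7, x8, x6} — ¬x7 is true.
  15. {x8, ¬x10, ¬x5} — ¬x5 is true.
  16. {¬x8, ¬x10, x3} — ¬x8 is true.
  17. {¬x7, x8} — ¬x7 is true.
  18. {x5, ¬x1} — ¬x1 is true.
  19. {¬x8, ¬x4, x5} — ¬x8 is true.
  20. {x3, ¬x6, x2} — x3 is true.
  21. {¬x6, ¬x7} — ¬x7 is true.
  22. {x2, ¬x6, ¬x8} — ¬x8 is true.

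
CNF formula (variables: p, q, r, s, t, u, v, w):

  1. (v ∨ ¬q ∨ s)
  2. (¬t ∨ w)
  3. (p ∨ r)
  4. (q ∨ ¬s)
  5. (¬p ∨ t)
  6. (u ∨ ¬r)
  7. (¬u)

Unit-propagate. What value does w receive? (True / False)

True

(¬u) is a unit clause: u = False.
(¬r ∨ u) with u = False leaves only ¬r, so r = False.
From (r ∨ p) and r = False: p = True.
(t ∨ ¬p) with p = True leaves only t, so t = True.
(¬t ∨ w) with t = True leaves only w, so w = True.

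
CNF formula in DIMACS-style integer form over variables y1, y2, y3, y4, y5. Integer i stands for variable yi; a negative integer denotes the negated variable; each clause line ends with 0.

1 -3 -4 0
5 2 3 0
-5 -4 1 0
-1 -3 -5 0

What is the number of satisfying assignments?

18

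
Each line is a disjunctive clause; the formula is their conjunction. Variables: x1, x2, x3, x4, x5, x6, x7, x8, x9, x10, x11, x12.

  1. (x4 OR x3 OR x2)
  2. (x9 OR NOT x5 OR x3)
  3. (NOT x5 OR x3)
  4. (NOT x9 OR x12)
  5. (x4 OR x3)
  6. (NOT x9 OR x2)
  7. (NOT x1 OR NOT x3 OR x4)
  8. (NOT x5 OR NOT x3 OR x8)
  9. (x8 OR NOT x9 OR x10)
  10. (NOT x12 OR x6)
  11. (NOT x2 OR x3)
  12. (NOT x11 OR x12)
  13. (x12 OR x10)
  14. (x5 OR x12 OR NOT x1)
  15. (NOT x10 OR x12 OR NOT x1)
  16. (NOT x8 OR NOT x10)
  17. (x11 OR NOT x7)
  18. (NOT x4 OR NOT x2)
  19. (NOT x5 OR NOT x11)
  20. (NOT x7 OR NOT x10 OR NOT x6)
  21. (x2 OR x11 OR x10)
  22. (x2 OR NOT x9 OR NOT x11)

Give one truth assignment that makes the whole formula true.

x1=0, x2=0, x3=1, x4=0, x5=0, x6=0, x7=0, x8=0, x9=0, x10=1, x11=0, x12=0

Check each clause:
  1. (x2 OR x4 OR x3) — x3 is true.
  2. (x3 OR x9 OR NOT x5) — x3 is true.
  3. (NOT x5 OR x3) — x3 is true.
  4. (x12 OR NOT x9) — NOT x9 is true.
  5. (x4 OR x3) — x3 is true.
  6. (NOT x9 OR x2) — NOT x9 is true.
  7. (x4 OR NOT x1 OR NOT x3) — NOT x1 is true.
  8. (NOT x5 OR NOT x3 OR x8) — NOT x5 is true.
  9. (NOT x9 OR x10 OR x8) — x10 is true.
  10. (NOT x12 OR x6) — NOT x12 is true.
  11. (NOT x2 OR x3) — x3 is true.
  12. (x12 OR NOT x11) — NOT x11 is true.
  13. (x12 OR x10) — x10 is true.
  14. (x5 OR x12 OR NOT x1) — NOT x1 is true.
  15. (NOT x1 OR NOT x10 OR x12) — NOT x1 is true.
  16. (NOT x10 OR NOT x8) — NOT x8 is true.
  17. (x11 OR NOT x7) — NOT x7 is true.
  18. (NOT x4 OR NOT x2) — NOT x4 is true.
  19. (NOT x11 OR NOT x5) — NOT x5 is true.
  20. (NOT x7 OR NOT x6 OR NOT x10) — NOT x7 is true.
  21. (x11 OR x10 OR x2) — x10 is true.
  22. (x2 OR NOT x11 OR NOT x9) — NOT x11 is true.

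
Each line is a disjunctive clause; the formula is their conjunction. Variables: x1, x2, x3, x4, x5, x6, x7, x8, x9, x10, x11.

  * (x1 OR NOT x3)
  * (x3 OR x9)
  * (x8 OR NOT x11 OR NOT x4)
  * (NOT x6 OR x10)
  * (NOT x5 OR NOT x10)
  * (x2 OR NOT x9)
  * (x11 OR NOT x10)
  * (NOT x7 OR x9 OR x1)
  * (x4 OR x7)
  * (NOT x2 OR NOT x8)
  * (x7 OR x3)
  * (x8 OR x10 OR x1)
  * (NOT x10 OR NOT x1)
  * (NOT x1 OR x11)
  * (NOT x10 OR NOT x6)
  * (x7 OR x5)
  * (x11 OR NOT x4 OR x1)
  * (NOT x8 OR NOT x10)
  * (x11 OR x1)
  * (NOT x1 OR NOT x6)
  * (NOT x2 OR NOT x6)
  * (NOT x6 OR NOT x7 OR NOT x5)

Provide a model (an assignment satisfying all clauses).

x1 = True, x2 = False, x3 = True, x4 = False, x5 = True, x6 = False, x7 = True, x8 = True, x9 = False, x10 = False, x11 = True

x6 occurs only negated in the remaining clauses — set x6 = False.
Set x1 = True and propagate.
  then x10 is forced to False.
  then x11 is forced to True.
Set x2 = False and propagate.
  then x9 is forced to False.
  then x3 is forced to True.
For the remaining variables, x4 = False, x5 = True, x7 = True, x8 = True works.
Every clause has at least one true literal under this assignment.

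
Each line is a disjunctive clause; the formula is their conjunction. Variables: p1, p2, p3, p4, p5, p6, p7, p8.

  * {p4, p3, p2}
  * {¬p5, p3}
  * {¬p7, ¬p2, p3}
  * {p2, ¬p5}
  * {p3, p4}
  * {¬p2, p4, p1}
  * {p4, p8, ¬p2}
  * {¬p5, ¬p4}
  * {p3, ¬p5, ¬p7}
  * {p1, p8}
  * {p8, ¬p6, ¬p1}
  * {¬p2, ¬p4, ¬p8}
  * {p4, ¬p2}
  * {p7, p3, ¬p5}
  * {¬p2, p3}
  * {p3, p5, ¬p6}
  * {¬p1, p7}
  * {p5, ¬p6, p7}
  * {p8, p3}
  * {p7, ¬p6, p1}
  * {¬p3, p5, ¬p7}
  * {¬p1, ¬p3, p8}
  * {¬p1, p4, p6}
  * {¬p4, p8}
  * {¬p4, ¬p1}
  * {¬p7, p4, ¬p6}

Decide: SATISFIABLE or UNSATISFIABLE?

SATISFIABLE

Set p1 = False and propagate.
  then p8 is forced to True.
The remaining clauses are satisfied by p2 = False, p3 = True, p4 = True, p5 = False, p6 = False, p7 = False.
So p1=False, p2=False, p3=True, p4=True, p5=False, p6=False, p7=False, p8=True is a satisfying assignment.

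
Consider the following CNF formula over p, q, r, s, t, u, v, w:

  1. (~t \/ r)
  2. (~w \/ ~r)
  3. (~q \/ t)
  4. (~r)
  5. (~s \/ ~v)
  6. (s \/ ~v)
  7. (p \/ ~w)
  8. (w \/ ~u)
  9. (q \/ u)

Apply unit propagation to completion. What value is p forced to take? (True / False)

(~r) is a unit clause: r = False.
(~t \/ r): since r = False, the clause reduces to (~t). t = False.
In (t \/ ~q), t is now false; ~q must hold, so q = False.
(q \/ u): since q = False, the clause reduces to (u). u = True.
From (~u \/ w) and u = True: w = True.
In (p \/ ~w), ~w is now false; p must hold, so p = True.

True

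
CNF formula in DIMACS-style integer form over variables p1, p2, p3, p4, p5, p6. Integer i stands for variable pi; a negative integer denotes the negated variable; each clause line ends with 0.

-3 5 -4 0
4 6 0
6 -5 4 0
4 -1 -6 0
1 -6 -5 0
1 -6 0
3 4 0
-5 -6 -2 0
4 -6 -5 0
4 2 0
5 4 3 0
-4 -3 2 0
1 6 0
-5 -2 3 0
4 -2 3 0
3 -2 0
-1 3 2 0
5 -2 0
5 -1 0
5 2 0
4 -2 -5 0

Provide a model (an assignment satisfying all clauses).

p1 = True  p2 = True  p3 = True  p4 = True  p5 = True  p6 = False

Set p1 = True and propagate.
  then p5 is forced to True.
For the remaining variables, p2 = True, p3 = True, p4 = True, p6 = False works.
Check each clause:
  1. (~p4 | ~p3 | p5) — p5 is true.
  2. (p4 | p6) — p4 is true.
  3. (~p5 | p6 | p4) — p4 is true.
  4. (p4 | ~p1 | ~p6) — ~p6 is true.
  5. (~p5 | p1 | ~p6) — p1 is true.
  6. (p1 | ~p6) — p1 is true.
  7. (p4 | p3) — p3 is true.
  8. (~p5 | ~p6 | ~p2) — ~p6 is true.
  9. (~p5 | ~p6 | p4) — ~p6 is true.
  10. (p2 | p4) — p2 is true.
  11. (p3 | p4 | p5) — p3 is true.
  12. (p2 | ~p4 | ~p3) — p2 is true.
  13. (p6 | p1) — p1 is true.
  14. (p3 | ~p2 | ~p5) — p3 is true.
  15. (~p2 | p3 | p4) — p3 is true.
  16. (p3 | ~p2) — p3 is true.
  17. (p2 | p3 | ~p1) — p2 is true.
  18. (~p2 | p5) — p5 is true.
  19. (~p1 | p5) — p5 is true.
  20. (p5 | p2) — p2 is true.
  21. (~p2 | p4 | ~p5) — p4 is true.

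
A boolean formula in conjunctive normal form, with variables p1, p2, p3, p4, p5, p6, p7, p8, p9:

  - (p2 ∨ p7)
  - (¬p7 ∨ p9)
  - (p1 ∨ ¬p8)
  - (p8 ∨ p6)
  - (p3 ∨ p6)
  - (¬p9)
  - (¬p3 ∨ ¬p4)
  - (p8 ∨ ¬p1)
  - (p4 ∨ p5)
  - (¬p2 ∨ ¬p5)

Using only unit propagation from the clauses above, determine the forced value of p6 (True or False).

True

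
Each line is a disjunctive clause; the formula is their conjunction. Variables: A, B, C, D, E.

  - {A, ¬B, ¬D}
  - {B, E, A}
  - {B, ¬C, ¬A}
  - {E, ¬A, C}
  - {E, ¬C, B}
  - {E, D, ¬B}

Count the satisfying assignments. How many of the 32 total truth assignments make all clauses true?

13

Split on B, then A.
  B=1, A=1: 5 of the 8 assignments to (C,D,E) work.
  B=1, A=0: remaining (C,D,E) ∈ {(0,0,1); (1,0,1)} — 2.
  B=0, A=1: remaining (C,D,E) ∈ {(0,0,1); (0,1,1)} — 2.
  B=0, A=0: remaining (C,D,E) ∈ {(0,0,1); (0,1,1); (1,0,1); (1,1,1)} — 4.
Total: 5 + 2 + 2 + 4 = 13.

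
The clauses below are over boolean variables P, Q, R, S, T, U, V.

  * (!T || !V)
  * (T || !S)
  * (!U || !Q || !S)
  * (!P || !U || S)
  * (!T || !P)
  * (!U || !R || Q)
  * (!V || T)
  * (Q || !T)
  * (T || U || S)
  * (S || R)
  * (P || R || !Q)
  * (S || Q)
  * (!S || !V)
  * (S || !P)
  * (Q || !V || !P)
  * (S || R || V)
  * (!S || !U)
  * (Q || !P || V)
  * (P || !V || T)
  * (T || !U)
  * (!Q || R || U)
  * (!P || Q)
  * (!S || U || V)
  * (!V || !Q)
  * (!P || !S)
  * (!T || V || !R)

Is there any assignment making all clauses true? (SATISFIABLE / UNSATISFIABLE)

S = True:
  propagation gives T=True, V=False, P=False, Q=True; an empty clause results — contradiction.
S = False:
  propagation gives R=True, Q=True, P=False, V=False; an empty clause results — contradiction.
Every branch closes, so no satisfying assignment exists.

UNSATISFIABLE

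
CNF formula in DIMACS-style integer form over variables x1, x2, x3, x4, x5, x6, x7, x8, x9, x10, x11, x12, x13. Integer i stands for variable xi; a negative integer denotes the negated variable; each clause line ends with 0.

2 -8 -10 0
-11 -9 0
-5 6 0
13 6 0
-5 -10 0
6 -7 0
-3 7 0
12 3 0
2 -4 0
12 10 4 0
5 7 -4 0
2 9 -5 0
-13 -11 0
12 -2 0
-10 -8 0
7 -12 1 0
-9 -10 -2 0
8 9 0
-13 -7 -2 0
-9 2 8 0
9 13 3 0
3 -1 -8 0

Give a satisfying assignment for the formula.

x1=True, x2=True, x3=True, x4=False, x5=False, x6=True, x7=True, x8=False, x9=True, x10=False, x11=False, x12=True, x13=False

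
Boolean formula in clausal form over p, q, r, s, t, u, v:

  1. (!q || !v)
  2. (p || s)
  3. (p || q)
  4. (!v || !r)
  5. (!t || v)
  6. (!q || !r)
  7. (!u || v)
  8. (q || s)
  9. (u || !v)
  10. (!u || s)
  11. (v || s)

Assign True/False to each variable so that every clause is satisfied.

p=True  q=False  r=False  s=True  t=False  u=False  v=False

Pure literal: p appears only positively; assign p = True.
r occurs only negated in the remaining clauses — set r = False.
Try q = False.
  then s is forced to True.
Try t = False.
For the remaining variables, u = False, v = False works.
Every clause has at least one true literal under this assignment.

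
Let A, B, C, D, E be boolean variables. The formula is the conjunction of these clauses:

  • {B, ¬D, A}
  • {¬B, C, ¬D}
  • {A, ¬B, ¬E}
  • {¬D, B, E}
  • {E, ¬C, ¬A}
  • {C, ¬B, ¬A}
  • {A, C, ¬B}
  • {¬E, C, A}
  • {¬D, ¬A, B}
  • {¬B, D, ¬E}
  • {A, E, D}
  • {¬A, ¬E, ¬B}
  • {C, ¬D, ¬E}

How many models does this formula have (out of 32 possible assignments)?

5

The models are:
  A=0 B=0 C=1 D=0 E=1
  A=0 B=1 C=1 D=1 E=0
  A=1 B=0 C=0 D=0 E=0
  A=1 B=0 C=0 D=0 E=1
  A=1 B=0 C=1 D=0 E=1
That's 5 in total.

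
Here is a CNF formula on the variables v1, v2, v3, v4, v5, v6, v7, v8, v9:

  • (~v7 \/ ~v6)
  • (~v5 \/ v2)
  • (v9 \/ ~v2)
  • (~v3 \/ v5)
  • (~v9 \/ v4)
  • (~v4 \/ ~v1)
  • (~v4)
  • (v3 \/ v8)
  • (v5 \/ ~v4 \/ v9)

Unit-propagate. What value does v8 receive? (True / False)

(~v4) is a unit clause: v4 = False.
From (v4 \/ ~v9) and v4 = False: v9 = False.
(~v2 \/ v9): since v9 = False, the clause reduces to (~v2). v2 = False.
(~v5 \/ v2) with v2 = False leaves only ~v5, so v5 = False.
(v5 \/ ~v3): since v5 = False, the clause reduces to (~v3). v3 = False.
(v3 \/ v8): since v3 = False, the clause reduces to (v8). v8 = True.

True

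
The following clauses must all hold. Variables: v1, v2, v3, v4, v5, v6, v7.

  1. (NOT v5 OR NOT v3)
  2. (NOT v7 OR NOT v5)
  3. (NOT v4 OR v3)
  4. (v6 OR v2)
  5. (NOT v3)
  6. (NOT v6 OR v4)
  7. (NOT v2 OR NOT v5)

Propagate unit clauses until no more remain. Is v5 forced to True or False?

(NOT v3) stands alone — v3 = False.
(v3 OR NOT v4) with v3 = False leaves only NOT v4, so v4 = False.
From (v4 OR NOT v6) and v4 = False: v6 = False.
In (v2 OR v6), v6 is now false; v2 must hold, so v2 = True.
From (NOT v5 OR NOT v2) and v2 = True: v5 = False.

False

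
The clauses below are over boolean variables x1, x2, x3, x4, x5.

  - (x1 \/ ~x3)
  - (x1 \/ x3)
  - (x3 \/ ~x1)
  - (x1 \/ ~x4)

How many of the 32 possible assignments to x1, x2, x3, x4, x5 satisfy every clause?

8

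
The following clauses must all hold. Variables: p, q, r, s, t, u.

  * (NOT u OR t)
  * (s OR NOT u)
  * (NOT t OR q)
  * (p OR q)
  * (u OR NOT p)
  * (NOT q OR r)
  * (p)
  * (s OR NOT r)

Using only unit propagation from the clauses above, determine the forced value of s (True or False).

(p) stands alone — p = True.
(NOT p OR u) with p = True leaves only u, so u = True.
In (NOT u OR t), NOT u is now false; t must hold, so t = True.
(NOT u OR s): since u = True, the clause reduces to (s). s = True.

True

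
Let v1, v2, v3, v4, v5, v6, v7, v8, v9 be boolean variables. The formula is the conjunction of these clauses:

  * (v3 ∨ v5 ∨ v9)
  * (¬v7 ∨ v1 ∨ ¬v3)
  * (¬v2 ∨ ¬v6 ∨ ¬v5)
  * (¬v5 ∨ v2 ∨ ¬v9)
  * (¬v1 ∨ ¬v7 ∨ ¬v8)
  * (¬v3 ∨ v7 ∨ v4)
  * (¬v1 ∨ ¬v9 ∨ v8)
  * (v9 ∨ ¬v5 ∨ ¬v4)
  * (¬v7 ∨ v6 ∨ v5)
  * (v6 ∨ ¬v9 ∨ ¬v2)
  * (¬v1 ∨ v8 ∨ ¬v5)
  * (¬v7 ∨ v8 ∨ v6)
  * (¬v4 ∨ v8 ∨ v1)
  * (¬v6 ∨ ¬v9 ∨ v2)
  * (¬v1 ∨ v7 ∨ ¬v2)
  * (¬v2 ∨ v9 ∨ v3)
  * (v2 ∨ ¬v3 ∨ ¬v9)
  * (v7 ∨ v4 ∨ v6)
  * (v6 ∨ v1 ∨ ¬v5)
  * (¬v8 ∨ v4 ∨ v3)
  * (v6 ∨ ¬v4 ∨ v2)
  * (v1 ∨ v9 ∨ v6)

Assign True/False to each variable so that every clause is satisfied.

Set v1 = False and propagate.
For the remaining variables, v2 = False, v3 = False, v4 = False, v5 = True, v6 = True, v7 = False, v8 = False, v9 = False works.

v1=0, v2=0, v3=0, v4=0, v5=1, v6=1, v7=0, v8=0, v9=0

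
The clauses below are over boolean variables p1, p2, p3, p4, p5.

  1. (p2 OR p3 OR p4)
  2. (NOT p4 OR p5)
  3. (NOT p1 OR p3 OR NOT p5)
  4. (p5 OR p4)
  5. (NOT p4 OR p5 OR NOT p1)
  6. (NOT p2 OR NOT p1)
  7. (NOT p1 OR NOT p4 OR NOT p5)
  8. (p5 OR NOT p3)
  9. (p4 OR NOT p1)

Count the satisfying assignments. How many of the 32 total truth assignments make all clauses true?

The models are:
  p1=0 p2=0 p3=0 p4=1 p5=1
  p1=0 p2=0 p3=1 p4=0 p5=1
  p1=0 p2=0 p3=1 p4=1 p5=1
  p1=0 p2=1 p3=0 p4=0 p5=1
  p1=0 p2=1 p3=0 p4=1 p5=1
  p1=0 p2=1 p3=1 p4=0 p5=1
  p1=0 p2=1 p3=1 p4=1 p5=1
Count: 7.

7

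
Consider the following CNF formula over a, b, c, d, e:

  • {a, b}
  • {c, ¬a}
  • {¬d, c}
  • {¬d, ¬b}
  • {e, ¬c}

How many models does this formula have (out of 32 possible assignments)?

6

The models are:
  a=F b=T c=F d=F e=F
  a=F b=T c=F d=F e=T
  a=F b=T c=T d=F e=T
  a=T b=F c=T d=F e=T
  a=T b=F c=T d=T e=T
  a=T b=T c=T d=F e=T
That's 6 in total.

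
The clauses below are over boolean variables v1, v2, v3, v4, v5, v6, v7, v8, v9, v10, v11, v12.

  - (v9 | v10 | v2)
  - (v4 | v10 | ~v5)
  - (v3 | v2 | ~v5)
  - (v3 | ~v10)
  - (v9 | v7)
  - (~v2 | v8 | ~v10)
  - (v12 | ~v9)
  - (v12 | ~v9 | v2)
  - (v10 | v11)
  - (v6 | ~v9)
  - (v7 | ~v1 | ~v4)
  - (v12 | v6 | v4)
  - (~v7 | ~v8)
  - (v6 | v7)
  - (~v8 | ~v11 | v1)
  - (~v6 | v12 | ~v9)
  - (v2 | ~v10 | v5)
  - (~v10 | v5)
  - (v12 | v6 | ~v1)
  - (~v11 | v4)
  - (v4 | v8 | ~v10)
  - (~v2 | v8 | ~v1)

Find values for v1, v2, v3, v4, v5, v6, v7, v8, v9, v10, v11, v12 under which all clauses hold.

v1 = False  v2 = True  v3 = False  v4 = True  v5 = True  v6 = False  v7 = True  v8 = False  v9 = False  v10 = False  v11 = True  v12 = True

Pure literal: v12 appears only positively; assign v12 = True.
Set v1 = False and propagate.
Set v2 = True and propagate.
For the remaining variables, v3 = False, v4 = True, v5 = True, v6 = False, v7 = True, v8 = False, v9 = False, v10 = False, v11 = True works.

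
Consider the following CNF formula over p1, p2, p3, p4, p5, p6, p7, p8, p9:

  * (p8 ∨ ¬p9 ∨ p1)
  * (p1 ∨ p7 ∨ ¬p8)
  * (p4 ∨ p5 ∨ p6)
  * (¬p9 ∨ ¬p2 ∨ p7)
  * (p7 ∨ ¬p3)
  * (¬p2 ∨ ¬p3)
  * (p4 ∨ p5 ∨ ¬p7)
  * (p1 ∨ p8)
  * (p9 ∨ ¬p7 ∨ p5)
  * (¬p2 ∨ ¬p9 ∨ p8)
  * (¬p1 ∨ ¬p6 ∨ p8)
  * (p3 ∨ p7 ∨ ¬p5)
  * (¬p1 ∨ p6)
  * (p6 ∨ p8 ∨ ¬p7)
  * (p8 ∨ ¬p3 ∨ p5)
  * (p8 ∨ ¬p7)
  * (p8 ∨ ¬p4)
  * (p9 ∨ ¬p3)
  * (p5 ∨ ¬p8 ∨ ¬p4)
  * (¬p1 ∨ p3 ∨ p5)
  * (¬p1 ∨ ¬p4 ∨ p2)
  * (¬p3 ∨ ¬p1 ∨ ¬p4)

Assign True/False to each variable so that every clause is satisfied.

Try p1 = False.
  then p8 is forced to True.
  then p7 is forced to True.
The remaining clauses are satisfied by p2 = False, p3 = True, p4 = True, p5 = True, p6 = True, p9 = True.

p1 = False, p2 = False, p3 = True, p4 = True, p5 = True, p6 = True, p7 = True, p8 = True, p9 = True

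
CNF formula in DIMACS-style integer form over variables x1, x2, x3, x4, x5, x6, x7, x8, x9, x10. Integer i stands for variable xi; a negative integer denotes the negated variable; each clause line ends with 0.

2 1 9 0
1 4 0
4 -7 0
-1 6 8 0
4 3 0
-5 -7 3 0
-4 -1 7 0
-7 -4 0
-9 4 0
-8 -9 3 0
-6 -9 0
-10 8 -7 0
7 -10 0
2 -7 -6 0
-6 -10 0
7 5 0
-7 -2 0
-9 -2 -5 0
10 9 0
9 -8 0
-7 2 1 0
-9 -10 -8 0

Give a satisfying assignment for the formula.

x1=0  x2=0  x3=0  x4=1  x5=1  x6=0  x7=0  x8=0  x9=1  x10=0

Try x1 = False.
  then x4 is forced to True.
  then x7 is forced to False.
  then x10 is forced to False.
  then x5 is forced to True.
  then x9 is forced to True.
  then x6 is forced to False.
  then x2 is forced to False.
The remaining clauses are satisfied by x3 = False, x8 = False.
Every clause has at least one true literal under this assignment.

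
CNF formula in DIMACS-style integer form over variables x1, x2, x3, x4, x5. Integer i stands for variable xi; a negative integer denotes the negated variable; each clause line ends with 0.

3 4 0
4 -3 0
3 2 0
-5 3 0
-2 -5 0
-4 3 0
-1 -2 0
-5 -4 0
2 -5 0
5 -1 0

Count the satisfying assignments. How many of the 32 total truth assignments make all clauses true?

The models are:
  x1=0 x2=0 x3=1 x4=1 x5=0
  x1=0 x2=1 x3=1 x4=1 x5=0
That's 2 in total.

2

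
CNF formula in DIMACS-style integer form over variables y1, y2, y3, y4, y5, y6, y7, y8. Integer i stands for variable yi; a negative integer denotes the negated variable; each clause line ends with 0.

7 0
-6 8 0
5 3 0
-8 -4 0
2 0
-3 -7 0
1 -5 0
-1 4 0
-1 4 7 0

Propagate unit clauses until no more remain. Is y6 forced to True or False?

(y7) stands alone — y7 = True.
(y2) stands alone — y2 = True.
(¬y7 ∨ ¬y3) with y7 = True leaves only ¬y3, so y3 = False.
(y5 ∨ y3) with y3 = False leaves only y5, so y5 = True.
In (y1 ∨ ¬y5), ¬y5 is now false; y1 must hold, so y1 = True.
(y4 ∨ ¬y1) with y1 = True leaves only y4, so y4 = True.
From (¬y8 ∨ ¬y4) and y4 = True: y8 = False.
From (y8 ∨ ¬y6) and y8 = False: y6 = False.

False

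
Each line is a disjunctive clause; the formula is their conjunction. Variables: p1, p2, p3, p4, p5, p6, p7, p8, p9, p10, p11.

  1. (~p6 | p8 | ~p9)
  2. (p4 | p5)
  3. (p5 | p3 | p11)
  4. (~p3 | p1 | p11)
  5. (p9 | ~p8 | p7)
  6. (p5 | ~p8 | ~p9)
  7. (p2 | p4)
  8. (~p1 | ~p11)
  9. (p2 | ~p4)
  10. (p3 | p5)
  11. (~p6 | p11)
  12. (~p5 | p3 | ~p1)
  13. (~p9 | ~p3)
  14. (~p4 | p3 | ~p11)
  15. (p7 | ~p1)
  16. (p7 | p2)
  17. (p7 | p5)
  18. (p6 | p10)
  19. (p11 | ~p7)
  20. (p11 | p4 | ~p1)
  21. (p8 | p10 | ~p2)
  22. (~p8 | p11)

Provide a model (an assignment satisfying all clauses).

p1=F, p2=T, p3=T, p4=T, p5=F, p6=F, p7=T, p8=T, p9=F, p10=T, p11=T

Pure literal: p10 appears only positively; assign p10 = True.
Try p1 = False.
Try p2 = True.
Branch on p3: take p3 = True.
  then p11 is forced to True.
  then p9 is forced to False.
For the remaining variables, p4 = True, p5 = False, p6 = False, p7 = True, p8 = True works.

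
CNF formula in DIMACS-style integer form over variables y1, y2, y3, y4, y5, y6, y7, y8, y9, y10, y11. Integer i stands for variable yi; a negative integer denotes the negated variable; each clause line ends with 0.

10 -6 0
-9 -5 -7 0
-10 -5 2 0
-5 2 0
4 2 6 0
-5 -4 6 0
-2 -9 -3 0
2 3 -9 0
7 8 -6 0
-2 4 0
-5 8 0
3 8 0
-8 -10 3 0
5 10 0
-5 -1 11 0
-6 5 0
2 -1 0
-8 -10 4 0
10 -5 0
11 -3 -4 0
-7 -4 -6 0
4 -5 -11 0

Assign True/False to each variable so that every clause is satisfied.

y1 = F, y2 = F, y3 = T, y4 = T, y5 = F, y6 = F, y7 = F, y8 = T, y9 = T, y10 = T, y11 = T

y1 occurs only negated in the remaining clauses — set y1 = False.
Try y2 = False.
  then y5 is forced to False.
  then y10 is forced to True.
  then y6 is forced to False.
  then y4 is forced to True.
Set y3 = True and propagate.
  then y11 is forced to True.
y7, y8, y9 are now unconstrained; take y7 = False, y8 = True, y9 = True.
Every clause has at least one true literal under this assignment.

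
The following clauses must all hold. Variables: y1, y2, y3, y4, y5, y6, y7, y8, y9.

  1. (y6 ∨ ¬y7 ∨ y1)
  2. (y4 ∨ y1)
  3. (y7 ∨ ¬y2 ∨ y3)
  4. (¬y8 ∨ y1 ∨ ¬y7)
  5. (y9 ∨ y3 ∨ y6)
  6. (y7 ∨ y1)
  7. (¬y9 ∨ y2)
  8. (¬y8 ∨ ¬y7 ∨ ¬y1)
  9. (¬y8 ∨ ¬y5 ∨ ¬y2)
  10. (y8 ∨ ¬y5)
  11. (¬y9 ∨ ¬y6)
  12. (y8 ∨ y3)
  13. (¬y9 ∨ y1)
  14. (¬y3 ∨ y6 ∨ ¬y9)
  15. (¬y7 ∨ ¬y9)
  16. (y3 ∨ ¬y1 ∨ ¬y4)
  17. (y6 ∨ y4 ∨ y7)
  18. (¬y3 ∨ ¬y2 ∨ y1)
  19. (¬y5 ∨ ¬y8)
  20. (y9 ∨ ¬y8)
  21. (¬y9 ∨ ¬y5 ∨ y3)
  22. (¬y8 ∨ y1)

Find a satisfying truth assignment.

y1 = True, y2 = False, y3 = True, y4 = True, y5 = False, y6 = False, y7 = False, y8 = False, y9 = False

Check each clause:
  1. (¬y7 ∨ y6 ∨ y1) — y1 is true.
  2. (y1 ∨ y4) — y1 is true.
  3. (¬y2 ∨ y7 ∨ y3) — y3 is true.
  4. (¬y7 ∨ ¬y8 ∨ y1) — ¬y8 is true.
  5. (y6 ∨ y9 ∨ y3) — y3 is true.
  6. (y7 ∨ y1) — y1 is true.
  7. (y2 ∨ ¬y9) — ¬y9 is true.
  8. (¬y8 ∨ ¬y7 ∨ ¬y1) — ¬y8 is true.
  9. (¬y2 ∨ ¬y5 ∨ ¬y8) — ¬y8 is true.
  10. (¬y5 ∨ y8) — ¬y5 is true.
  11. (¬y9 ∨ ¬y6) — ¬y6 is true.
  12. (y8 ∨ y3) — y3 is true.
  13. (¬y9 ∨ y1) — y1 is true.
  14. (¬y3 ∨ y6 ∨ ¬y9) — ¬y9 is true.
  15. (¬y9 ∨ ¬y7) — ¬y7 is true.
  16. (¬y4 ∨ y3 ∨ ¬y1) — y3 is true.
  17. (y4 ∨ y6 ∨ y7) — y4 is true.
  18. (y1 ∨ ¬y2 ∨ ¬y3) — y1 is true.
  19. (¬y8 ∨ ¬y5) — ¬y8 is true.
  20. (¬y8 ∨ y9) — ¬y8 is true.
  21. (y3 ∨ ¬y5 ∨ ¬y9) — y3 is true.
  22. (¬y8 ∨ y1) — ¬y8 is true.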